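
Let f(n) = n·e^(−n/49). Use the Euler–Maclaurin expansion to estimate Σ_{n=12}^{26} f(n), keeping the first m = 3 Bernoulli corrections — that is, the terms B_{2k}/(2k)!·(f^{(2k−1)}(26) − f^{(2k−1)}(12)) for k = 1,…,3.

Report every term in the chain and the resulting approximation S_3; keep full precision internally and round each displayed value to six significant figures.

S_3 ≈ 190.261

∫_12^26 x·e^(−x/49) dx evaluates to 177.943.
Boundary: ½(f(12) + f(26)) = ½(9.39341 + 15.2944) = 12.3439.
Running total after boundary: 190.287.
k=1: B_{2}/(2)! × [f^{(1)}(26) − f^{(1)}(12)] = 1/12 × (0.276115 − 0.591082) = -0.0262473.
Running total after k=1: 190.261.
k=2: B_{4}/(4)! × [f^{(3)}(26) − f^{(3)}(12)] = −1/720 × (0.000605000 − 0.000898230) = 4.07265e-07.
Running total after k=2: 190.261.
k=3: B_{6}/(6)! × [f^{(5)}(26) − f^{(5)}(12)] = 1/30240 × (4.56060e-07 − 6.45681e-07) = -6.27053e-12.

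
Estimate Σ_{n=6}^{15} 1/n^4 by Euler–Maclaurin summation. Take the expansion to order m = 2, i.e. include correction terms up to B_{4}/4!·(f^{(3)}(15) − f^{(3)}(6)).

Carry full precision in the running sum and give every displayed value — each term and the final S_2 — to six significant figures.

S_2 ≈ 0.00188196

∫_6^15 1/x^4 dx evaluates to 0.00144444.
Endpoint term: (f(6) + f(15))/2 = (0.000771605 + 1.97531e-05)/2 = 0.000395679.
Integral + boundary = 0.00184012.
Order-1 term: 1/12 · (-5.26749e-06 − (-0.000514403)) = 4.24280e-05.
Partial sum through k=1: 0.00188255.
Order-2 term: −1/720 · (-7.02332e-07 − (-0.000428669)) = -5.94399e-07.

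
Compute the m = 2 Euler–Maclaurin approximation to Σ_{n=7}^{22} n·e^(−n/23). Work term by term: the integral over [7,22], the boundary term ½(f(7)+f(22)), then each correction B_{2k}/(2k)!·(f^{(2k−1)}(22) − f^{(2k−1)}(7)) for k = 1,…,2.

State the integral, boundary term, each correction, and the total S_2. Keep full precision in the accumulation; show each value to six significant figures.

S_2 ≈ 118.039

The integral term ∫_7^22 x·e^(−x/23) dx = 111.272.
Endpoint term: (f(7) + f(22))/2 = (5.16323 + 8.45299)/2 = 6.80811.
Integral + boundary = 118.080.
Order-1 term: 1/12 · (0.0167055 − 0.513116) = -0.0413675.
Partial sum through k=1: 118.039.
Order-2 term: −1/720 · (0.00148423 − 0.00375865) = 3.15891e-06.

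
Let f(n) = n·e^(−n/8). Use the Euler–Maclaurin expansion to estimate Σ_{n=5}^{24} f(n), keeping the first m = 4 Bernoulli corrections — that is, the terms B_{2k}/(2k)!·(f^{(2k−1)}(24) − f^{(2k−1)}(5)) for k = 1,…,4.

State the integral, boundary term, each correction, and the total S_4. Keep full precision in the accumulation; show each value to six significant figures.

S_4 ≈ 44.8323

The integral term ∫_5^24 x·e^(−x/8) dx = 42.9217.
½[f(5) + f(24)] = ½[2.67631 + 1.19489] = 1.93560.
So far: 44.8573.
Order-1 term: 1/12 · (-0.0995741 − 0.200723) = -0.0250248.
Running total after k=1: 44.8323.
Order-2 term: −1/720 · (0.00000 − 0.0198632) = 2.75878e-05.
Running total after k=2: 44.8323.
Order-3 term: 1/30240 · (2.43101e-05 − 0.000571721) = -1.81022e-08.
Running total after k=3: 44.8323.
Order-4 term: −1/1209600 · (7.59690e-07 − 1.30169e-05) = 1.01332e-11.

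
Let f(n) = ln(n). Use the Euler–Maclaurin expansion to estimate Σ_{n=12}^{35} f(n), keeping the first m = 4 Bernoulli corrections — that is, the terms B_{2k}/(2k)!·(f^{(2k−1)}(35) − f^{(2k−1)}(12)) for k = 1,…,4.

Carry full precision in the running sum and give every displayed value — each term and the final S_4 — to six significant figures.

S_4 ≈ 74.6339

∫_12^35 ln(x) dx evaluates to 71.6183.
Boundary: ½(f(12) + f(35)) = ½(2.48491 + 3.55535) = 3.02013.
So far: 74.6384.
k=1: B_{2}/(2)! × [f^{(1)}(35) − f^{(1)}(12)] = 1/12 × (0.0285714 − 0.0833333) = -0.00456349.
Partial sum through k=1: 74.6339.
k=2: B_{4}/(4)! × [f^{(3)}(35) − f^{(3)}(12)] = −1/720 × (4.66472e-05 − 0.00115741) = 1.54272e-06.
Partial sum through k=2: 74.6339.
k=3: B_{6}/(6)! × [f^{(5)}(35) − f^{(5)}(12)] = 1/30240 × (4.56952e-07 − 9.64506e-05) = -3.17439e-09.
Partial sum through k=3: 74.6339.
k=4: B_{8}/(8)! × [f^{(7)}(35) − f^{(7)}(12)] = −1/1209600 × (1.11907e-08 − 2.00939e-05) = 1.66028e-11.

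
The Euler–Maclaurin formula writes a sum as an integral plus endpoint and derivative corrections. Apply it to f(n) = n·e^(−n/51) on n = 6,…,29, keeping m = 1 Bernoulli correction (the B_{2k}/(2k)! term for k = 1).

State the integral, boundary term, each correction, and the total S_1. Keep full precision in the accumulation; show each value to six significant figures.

S_1 ≈ 284.672

∫_6^29 x·e^(−x/51) dx evaluates to 273.838.
Boundary: ½(f(6) + f(29)) = ½(5.33406 + 16.4228) = 10.8784.
So far: 284.717.
Order-1 term: 1/12 · (0.244287 − 0.784420) = -0.0450111.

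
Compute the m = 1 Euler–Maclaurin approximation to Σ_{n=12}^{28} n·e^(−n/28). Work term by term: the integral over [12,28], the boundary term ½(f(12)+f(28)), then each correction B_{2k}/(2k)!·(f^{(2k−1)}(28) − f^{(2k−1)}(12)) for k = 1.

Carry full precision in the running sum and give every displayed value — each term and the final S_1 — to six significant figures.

S_1 ≈ 161.805

The integral term ∫_12^28 x·e^(−x/28) dx = 152.777.
½[f(12) + f(28)] = ½[7.81727 + 10.3006] = 9.05895.
Running total after boundary: 161.836.
Order-1 term: 1/12 · (0.00000 − 0.372251) = -0.0310209.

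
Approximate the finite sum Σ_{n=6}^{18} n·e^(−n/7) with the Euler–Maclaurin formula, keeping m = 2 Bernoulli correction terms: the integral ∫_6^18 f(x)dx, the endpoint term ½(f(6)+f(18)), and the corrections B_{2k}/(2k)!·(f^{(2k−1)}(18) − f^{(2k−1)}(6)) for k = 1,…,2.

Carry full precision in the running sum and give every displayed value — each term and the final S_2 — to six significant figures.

S_2 ≈ 27.1892

∫_6^18 x·e^(−x/7) dx evaluates to 25.2433.
Boundary: ½(f(6) + f(18)) = ½(2.54624 + 1.37567) = 1.96096.
Integral + boundary = 27.2043.
k=1: B_{2}/(2)! × [f^{(1)}(18) − f^{(1)}(6)] = 1/12 × (-0.120098 − 0.0606247) = -0.0150603.
Running total after k=1: 27.1892.
k=2: B_{4}/(4)! × [f^{(3)}(18) − f^{(3)}(6)] = −1/720 × (0.000668451 − 0.0185586) = 2.48474e-05.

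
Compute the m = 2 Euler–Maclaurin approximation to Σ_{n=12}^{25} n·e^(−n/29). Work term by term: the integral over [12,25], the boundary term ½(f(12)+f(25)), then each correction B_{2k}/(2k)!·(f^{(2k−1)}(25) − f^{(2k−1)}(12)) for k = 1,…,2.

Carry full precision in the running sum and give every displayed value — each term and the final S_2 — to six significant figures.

∫_12^25 x·e^(−x/29) dx evaluates to 124.791.
½[f(12) + f(25)] = ½[7.93365 + 10.5572] = 9.24542.
Running total after boundary: 134.036.
k=1: B_{2}/(2)! × [f^{(1)}(25) − f^{(1)}(12)] = 1/12 × (0.0582465 − 0.387563) = -0.0274431.
Running total after k=1: 134.009.
k=2: B_{4}/(4)! × [f^{(3)}(25) − f^{(3)}(12)] = −1/720 × (0.00107351 − 0.00203310) = 1.33277e-06.

S_2 ≈ 134.009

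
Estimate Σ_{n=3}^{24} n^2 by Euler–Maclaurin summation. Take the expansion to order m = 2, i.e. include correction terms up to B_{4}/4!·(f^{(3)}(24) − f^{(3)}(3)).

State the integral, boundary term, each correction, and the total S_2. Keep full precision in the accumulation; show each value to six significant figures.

The integral term ∫_3^24 x^2 dx = 4599.00.
Endpoint term: (f(3) + f(24))/2 = (9.00000 + 576.000)/2 = 292.500.
Running total after boundary: 4891.50.
k=1: B_{2}/(2)! × [f^{(1)}(24) − f^{(1)}(3)] = 1/12 × (48.0000 − 6.00000) = 3.50000.
Running total after k=1: 4895.00.
k=2: B_{4}/(4)! × [f^{(3)}(24) − f^{(3)}(3)] = −1/720 × (0.00000 − 0.00000) = 0.00000.

S_2 ≈ 4895.00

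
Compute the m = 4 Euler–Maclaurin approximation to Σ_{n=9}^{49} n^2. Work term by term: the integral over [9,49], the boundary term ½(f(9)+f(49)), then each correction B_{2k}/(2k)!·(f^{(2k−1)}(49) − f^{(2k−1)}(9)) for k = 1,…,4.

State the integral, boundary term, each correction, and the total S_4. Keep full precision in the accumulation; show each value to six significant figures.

S_4 ≈ 40221.0

∫_9^49 x^2 dx evaluates to 38973.3.
½[f(9) + f(49)] = ½[81.0000 + 2401.00] = 1241.00.
So far: 40214.3.
Order-1 term: 1/12 · (98.0000 − 18.0000) = 6.66667.
Running total after k=1: 40221.0.
Order-2 term: −1/720 · (0.00000 − 0.00000) = 0.00000.
Running total after k=2: 40221.0.
Order-3 term: 1/30240 · (0.00000 − 0.00000) = 0.00000.
Running total after k=3: 40221.0.
Order-4 term: −1/1209600 · (0.00000 − 0.00000) = 0.00000.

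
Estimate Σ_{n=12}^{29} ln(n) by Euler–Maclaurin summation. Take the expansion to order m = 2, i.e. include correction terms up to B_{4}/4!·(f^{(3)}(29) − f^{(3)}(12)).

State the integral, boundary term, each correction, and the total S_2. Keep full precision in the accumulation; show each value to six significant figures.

S_2 ≈ 53.7547

∫_12^29 ln(x) dx evaluates to 50.8327.
Endpoint term: (f(12) + f(29))/2 = (2.48491 + 3.36730)/2 = 2.92610.
Integral + boundary = 53.7588.
Order-1 term: 1/12 · (0.0344828 − 0.0833333) = -0.00407088.
After k=1: 53.7547.
Order-2 term: −1/720 · (8.20042e-05 − 0.00115741) = 1.49362e-06.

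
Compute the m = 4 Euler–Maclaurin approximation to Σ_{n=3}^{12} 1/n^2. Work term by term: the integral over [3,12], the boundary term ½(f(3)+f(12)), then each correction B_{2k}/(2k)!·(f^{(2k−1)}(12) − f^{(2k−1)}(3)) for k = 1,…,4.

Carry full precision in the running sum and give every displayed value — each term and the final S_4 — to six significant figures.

Integral: ∫_3^12 1/x^2 dx = 0.250000.
½[f(3) + f(12)] = ½[0.111111 + 0.00694444] = 0.0590278.
So far: 0.309028.
Order-1 term: 1/12 · (-0.00115741 − (-0.0740741)) = 0.00607639.
After k=1: 0.315104.
Order-2 term: −1/720 · (-9.64506e-05 − (-0.0987654)) = -0.000137040.
After k=2: 0.314967.
Order-3 term: 1/30240 · (-2.00939e-05 − (-0.329218)) = 1.08862e-05.
After k=3: 0.314978.
Order-4 term: −1/1209600 · (-7.81429e-06 − (-2.04847)) = -1.69350e-06.

S_4 ≈ 0.314976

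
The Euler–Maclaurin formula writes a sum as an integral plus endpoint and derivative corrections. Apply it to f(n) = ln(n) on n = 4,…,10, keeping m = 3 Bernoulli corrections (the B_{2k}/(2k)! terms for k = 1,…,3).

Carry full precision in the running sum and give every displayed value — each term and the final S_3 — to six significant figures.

S_3 ≈ 13.3127

The integral term ∫_4^10 ln(x) dx = 11.4807.
½[f(4) + f(10)] = ½[1.38629 + 2.30259] = 1.84444.
Integral + boundary = 13.3251.
k=1: B_{2}/(2)! × [f^{(1)}(10) − f^{(1)}(4)] = 1/12 × (0.100000 − 0.250000) = -0.0125000.
Running total after k=1: 13.3126.
k=2: B_{4}/(4)! × [f^{(3)}(10) − f^{(3)}(4)] = −1/720 × (0.00200000 − 0.0312500) = 4.06250e-05.
Running total after k=2: 13.3127.
k=3: B_{6}/(6)! × [f^{(5)}(10) − f^{(5)}(4)] = 1/30240 × (0.000240000 − 0.0234375) = -7.67113e-07.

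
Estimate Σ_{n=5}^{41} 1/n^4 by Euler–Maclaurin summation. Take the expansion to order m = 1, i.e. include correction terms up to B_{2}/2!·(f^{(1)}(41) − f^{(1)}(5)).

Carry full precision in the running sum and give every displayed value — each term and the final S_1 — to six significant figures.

S_1 ≈ 0.00356867

∫_5^41 1/x^4 dx evaluates to 0.00266183.
Boundary: ½(f(5) + f(41)) = ½(0.00160000 + 3.53887e-07) = 0.000800177.
So far: 0.00346201.
Correction k=1: B_{2}/2! · (f^{(1)}(41) − f^{(1)}(5)) = 1/12 · (-3.45256e-08 − (-0.00128000)) = 0.000106664.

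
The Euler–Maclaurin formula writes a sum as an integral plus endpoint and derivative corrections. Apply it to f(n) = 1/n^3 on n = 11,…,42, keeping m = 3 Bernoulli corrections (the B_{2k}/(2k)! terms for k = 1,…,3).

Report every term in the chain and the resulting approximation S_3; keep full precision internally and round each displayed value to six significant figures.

S_3 ≈ 0.00424814

The integral term ∫_11^42 1/x^3 dx = 0.00384878.
½[f(11) + f(42)] = ½[0.000751315 + 1.34975e-05] = 0.000382406.
Integral + boundary = 0.00423119.
k=1: B_{2}/(2)! × [f^{(1)}(42) − f^{(1)}(11)] = 1/12 × (-9.64104e-07 − (-0.000204904)) = 1.69950e-05.
Partial sum through k=1: 0.00424819.
k=2: B_{4}/(4)! × [f^{(3)}(42) − f^{(3)}(11)] = −1/720 × (-1.09309e-08 − (-3.38684e-05)) = -4.70243e-08.
Partial sum through k=2: 0.00424814.
k=3: B_{6}/(6)! × [f^{(5)}(42) − f^{(5)}(11)] = 1/30240 × (-2.60259e-10 − (-1.17560e-05)) = 3.88748e-10.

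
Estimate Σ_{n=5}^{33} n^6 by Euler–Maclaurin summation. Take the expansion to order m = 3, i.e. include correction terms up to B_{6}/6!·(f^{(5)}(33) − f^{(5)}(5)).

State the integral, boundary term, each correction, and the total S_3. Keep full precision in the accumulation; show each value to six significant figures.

S_3 ≈ 6.75364e+09

The integral term ∫_5^33 x^6 dx = 6.08834e+09.
Boundary: ½(f(5) + f(33)) = ½(15625.0 + 1.29147e+09) = 6.45742e+08.
Integral + boundary = 6.73408e+09.
Correction k=1: B_{2}/2! · (f^{(1)}(33) − f^{(1)}(5)) = 1/12 · (2.34812e+08 − 18750.0) = 1.95661e+07.
Partial sum through k=1: 6.75365e+09.
Correction k=2: B_{4}/4! · (f^{(3)}(33) − f^{(3)}(5)) = −1/720 · (4.31244e+06 − 15000.0) = -5968.67.
Partial sum through k=2: 6.75364e+09.
Correction k=3: B_{6}/6! · (f^{(5)}(33) − f^{(5)}(5)) = 1/30240 · (23760.0 − 3600.00) = 0.666667.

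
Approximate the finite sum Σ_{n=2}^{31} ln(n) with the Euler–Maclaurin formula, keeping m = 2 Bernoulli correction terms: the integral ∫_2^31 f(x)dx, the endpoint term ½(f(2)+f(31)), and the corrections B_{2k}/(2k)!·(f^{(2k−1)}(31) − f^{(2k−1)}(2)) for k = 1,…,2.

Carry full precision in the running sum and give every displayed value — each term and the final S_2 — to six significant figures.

S_2 ≈ 78.0922

∫_2^31 ln(x) dx evaluates to 76.0673.
Endpoint term: (f(2) + f(31))/2 = (0.693147 + 3.43399)/2 = 2.06357.
So far: 78.1309.
k=1: B_{2}/(2)! × [f^{(1)}(31) − f^{(1)}(2)] = 1/12 × (0.0322581 − 0.500000) = -0.0389785.
Running total after k=1: 78.0919.
k=2: B_{4}/(4)! × [f^{(3)}(31) − f^{(3)}(2)] = −1/720 × (6.71344e-05 − 0.250000) = 0.000347129.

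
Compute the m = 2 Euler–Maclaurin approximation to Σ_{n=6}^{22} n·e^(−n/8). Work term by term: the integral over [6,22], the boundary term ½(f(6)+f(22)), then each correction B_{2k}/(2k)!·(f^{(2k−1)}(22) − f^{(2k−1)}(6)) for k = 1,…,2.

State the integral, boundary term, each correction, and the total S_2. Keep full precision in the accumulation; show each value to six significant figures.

Integral: ∫_6^22 x·e^(−x/8) dx = 37.5624.
Endpoint term: (f(6) + f(22))/2 = (2.83420 + 1.40641)/2 = 2.12031.
So far: 39.6827.
Correction k=1: B_{2}/2! · (f^{(1)}(22) − f^{(1)}(6)) = 1/12 · (-0.111874 − 0.118092) = -0.0191638.
After k=1: 39.6635.
Correction k=2: B_{4}/4! · (f^{(3)}(22) − f^{(3)}(6)) = −1/720 · (0.000249718 − 0.0166066) = 2.27179e-05.

S_2 ≈ 39.6635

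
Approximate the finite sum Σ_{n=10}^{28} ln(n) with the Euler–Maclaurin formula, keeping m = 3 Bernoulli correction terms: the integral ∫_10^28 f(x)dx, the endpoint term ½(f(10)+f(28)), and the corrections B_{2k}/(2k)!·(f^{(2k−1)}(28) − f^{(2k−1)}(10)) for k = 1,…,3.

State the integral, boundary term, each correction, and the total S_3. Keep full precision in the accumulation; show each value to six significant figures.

S_3 ≈ 55.0879

Integral: ∫_10^28 ln(x) dx = 52.2759.
Endpoint term: (f(10) + f(28))/2 = (2.30259 + 3.33220)/2 = 2.81739.
So far: 55.0933.
k=1: B_{2}/(2)! × [f^{(1)}(28) − f^{(1)}(10)] = 1/12 × (0.0357143 − 0.100000) = -0.00535714.
After k=1: 55.0879.
k=2: B_{4}/(4)! × [f^{(3)}(28) − f^{(3)}(10)] = −1/720 × (9.11079e-05 − 0.00200000) = 2.65124e-06.
After k=2: 55.0879.
k=3: B_{6}/(6)! × [f^{(5)}(28) − f^{(5)}(10)] = 1/30240 × (1.39451e-06 − 0.000240000) = -7.89039e-09.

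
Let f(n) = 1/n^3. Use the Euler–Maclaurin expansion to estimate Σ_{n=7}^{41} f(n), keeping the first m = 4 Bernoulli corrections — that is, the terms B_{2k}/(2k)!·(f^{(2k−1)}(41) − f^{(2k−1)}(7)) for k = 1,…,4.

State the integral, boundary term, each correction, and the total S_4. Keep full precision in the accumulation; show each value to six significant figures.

∫_7^41 1/x^3 dx evaluates to 0.00990664.
Boundary: ½(f(7) + f(41)) = ½(0.00291545 + 1.45094e-05) = 0.00146498.
So far: 0.0113716.
Correction k=1: B_{2}/2! · (f^{(1)}(41) − f^{(1)}(7)) = 1/12 · (-1.06166e-06 − (-0.00124948)) = 0.000104035.
Running total after k=1: 0.0114757.
Correction k=2: B_{4}/4! · (f^{(3)}(41) − f^{(3)}(7)) = −1/720 · (-1.26313e-08 − (-0.000509992)) = -7.08304e-07.
Running total after k=2: 0.0114749.
Correction k=3: B_{6}/6! · (f^{(5)}(41) − f^{(5)}(7)) = 1/30240 · (-3.15595e-10 − (-0.000437136)) = 1.44555e-08.
Running total after k=3: 0.0114750.
Correction k=4: B_{8}/8! · (f^{(7)}(41) − f^{(7)}(7)) = −1/1209600 · (-1.35174e-11 − (-0.000642322)) = -5.31020e-10.

S_4 ≈ 0.0114750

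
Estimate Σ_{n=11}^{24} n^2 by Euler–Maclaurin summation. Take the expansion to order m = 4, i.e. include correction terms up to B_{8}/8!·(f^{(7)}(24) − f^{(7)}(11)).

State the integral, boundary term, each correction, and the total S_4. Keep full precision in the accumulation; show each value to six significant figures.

S_4 ≈ 4515.00

The integral term ∫_11^24 x^2 dx = 4164.33.
Boundary: ½(f(11) + f(24)) = ½(121.000 + 576.000) = 348.500.
Running total after boundary: 4512.83.
Order-1 term: 1/12 · (48.0000 − 22.0000) = 2.16667.
Running total after k=1: 4515.00.
Order-2 term: −1/720 · (0.00000 − 0.00000) = 0.00000.
Running total after k=2: 4515.00.
Order-3 term: 1/30240 · (0.00000 − 0.00000) = 0.00000.
Running total after k=3: 4515.00.
Order-4 term: −1/1209600 · (0.00000 − 0.00000) = 0.00000.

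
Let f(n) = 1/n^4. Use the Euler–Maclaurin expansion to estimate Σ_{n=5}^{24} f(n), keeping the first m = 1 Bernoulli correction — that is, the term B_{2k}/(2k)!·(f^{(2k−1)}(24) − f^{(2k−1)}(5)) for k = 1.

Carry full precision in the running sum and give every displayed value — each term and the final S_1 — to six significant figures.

S_1 ≈ 0.00355069

∫_5^24 1/x^4 dx evaluates to 0.00264255.
Endpoint term: (f(5) + f(24))/2 = (0.00160000 + 3.01408e-06)/2 = 0.000801507.
Integral + boundary = 0.00344406.
Correction k=1: B_{2}/2! · (f^{(1)}(24) − f^{(1)}(5)) = 1/12 · (-5.02347e-07 − (-0.00128000)) = 0.000106625.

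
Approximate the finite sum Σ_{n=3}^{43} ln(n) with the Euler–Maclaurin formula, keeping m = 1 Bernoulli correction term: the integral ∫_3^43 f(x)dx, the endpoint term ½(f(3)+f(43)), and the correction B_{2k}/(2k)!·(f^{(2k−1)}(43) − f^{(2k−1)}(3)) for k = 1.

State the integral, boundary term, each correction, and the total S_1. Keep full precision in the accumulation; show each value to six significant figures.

S_1 ≈ 120.840

Integral: ∫_3^43 ln(x) dx = 118.436.
½[f(3) + f(43)] = ½[1.09861 + 3.76120] = 2.42991.
So far: 120.866.
k=1: B_{2}/(2)! × [f^{(1)}(43) − f^{(1)}(3)] = 1/12 × (0.0232558 − 0.333333) = -0.0258398.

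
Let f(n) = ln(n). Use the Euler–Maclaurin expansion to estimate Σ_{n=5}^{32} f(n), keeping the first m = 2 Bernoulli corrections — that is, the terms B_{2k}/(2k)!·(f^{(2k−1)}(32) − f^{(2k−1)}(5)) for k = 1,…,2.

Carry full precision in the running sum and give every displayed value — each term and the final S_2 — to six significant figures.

The integral term ∫_5^32 ln(x) dx = 75.8564.
Endpoint term: (f(5) + f(32))/2 = (1.60944 + 3.46574)/2 = 2.53759.
Running total after boundary: 78.3939.
Correction k=1: B_{2}/2! · (f^{(1)}(32) − f^{(1)}(5)) = 1/12 · (0.0312500 − 0.200000) = -0.0140625.
Running total after k=1: 78.3799.
Correction k=2: B_{4}/4! · (f^{(3)}(32) − f^{(3)}(5)) = −1/720 · (6.10352e-05 − 0.0160000) = 2.21375e-05.

S_2 ≈ 78.3799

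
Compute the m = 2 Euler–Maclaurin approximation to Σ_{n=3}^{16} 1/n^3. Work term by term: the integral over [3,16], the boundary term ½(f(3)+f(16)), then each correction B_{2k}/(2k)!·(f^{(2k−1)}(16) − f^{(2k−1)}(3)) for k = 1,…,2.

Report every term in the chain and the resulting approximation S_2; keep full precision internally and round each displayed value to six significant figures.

S_2 ≈ 0.0752113

Integral: ∫_3^16 1/x^3 dx = 0.0536024.
Boundary: ½(f(3) + f(16)) = ½(0.0370370 + 0.000244141) = 0.0186406.
Running total after boundary: 0.0722430.
k=1: B_{2}/(2)! × [f^{(1)}(16) − f^{(1)}(3)] = 1/12 × (-4.57764e-05 − (-0.0370370)) = 0.00308261.
After k=1: 0.0753256.
k=2: B_{4}/(4)! × [f^{(3)}(16) − f^{(3)}(3)] = −1/720 × (-3.57628e-06 − (-0.0823045)) = -0.000114307.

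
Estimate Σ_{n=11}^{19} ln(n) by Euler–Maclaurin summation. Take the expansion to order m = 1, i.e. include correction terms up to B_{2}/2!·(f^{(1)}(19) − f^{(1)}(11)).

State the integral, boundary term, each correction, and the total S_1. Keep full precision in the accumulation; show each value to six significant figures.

S_1 ≈ 24.2355

The integral term ∫_11^19 ln(x) dx = 21.5675.
Endpoint term: (f(11) + f(19))/2 = (2.39790 + 2.94444)/2 = 2.67117.
So far: 24.2387.
k=1: B_{2}/(2)! × [f^{(1)}(19) − f^{(1)}(11)] = 1/12 × (0.0526316 − 0.0909091) = -0.00318979.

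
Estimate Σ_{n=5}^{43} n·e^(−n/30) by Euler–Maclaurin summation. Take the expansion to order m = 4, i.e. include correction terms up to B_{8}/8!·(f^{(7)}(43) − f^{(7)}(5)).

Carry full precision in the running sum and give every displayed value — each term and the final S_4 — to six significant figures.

Integral: ∫_5^43 x·e^(−x/30) dx = 366.463.
½[f(5) + f(43)] = ½[4.23241 + 10.2560] = 7.24422.
Integral + boundary = 373.708.
Order-1 term: 1/12 · (-0.103355 − 0.705401) = -0.0673964.
Partial sum through k=1: 373.640.
Order-2 term: −1/720 · (0.000415189 − 0.00266485) = 3.12453e-06.
Partial sum through k=2: 373.640.
Order-3 term: 1/30240 · (1.05024e-06 − 5.05102e-06) = -1.32301e-10.
Partial sum through k=3: 373.640.
Order-4 term: −1/1209600 · (1.82129e-09 − 7.93456e-09) = 5.05396e-15.

S_4 ≈ 373.640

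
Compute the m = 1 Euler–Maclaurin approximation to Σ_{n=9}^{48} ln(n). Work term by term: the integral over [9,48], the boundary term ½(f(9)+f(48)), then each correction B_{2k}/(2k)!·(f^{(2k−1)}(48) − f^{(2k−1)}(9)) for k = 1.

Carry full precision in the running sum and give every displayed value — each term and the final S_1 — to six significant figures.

∫_9^48 ln(x) dx evaluates to 127.043.
Boundary: ½(f(9) + f(48)) = ½(2.19722 + 3.87120) = 3.03421.
So far: 130.077.
k=1: B_{2}/(2)! × [f^{(1)}(48) − f^{(1)}(9)] = 1/12 × (0.0208333 − 0.111111) = -0.00752315.

S_1 ≈ 130.069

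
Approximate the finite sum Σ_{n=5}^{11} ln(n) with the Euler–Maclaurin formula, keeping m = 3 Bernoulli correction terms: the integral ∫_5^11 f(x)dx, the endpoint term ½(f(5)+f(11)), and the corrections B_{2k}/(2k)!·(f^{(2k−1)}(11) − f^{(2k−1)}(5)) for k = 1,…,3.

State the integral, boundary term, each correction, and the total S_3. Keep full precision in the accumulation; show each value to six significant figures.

The integral term ∫_5^11 ln(x) dx = 12.3297.
Boundary: ½(f(5) + f(11)) = ½(1.60944 + 2.39790) = 2.00367.
So far: 14.3333.
Order-1 term: 1/12 · (0.0909091 − 0.200000) = -0.00909091.
Partial sum through k=1: 14.3242.
Order-2 term: −1/720 · (0.00150263 − 0.0160000) = 2.01352e-05.
Partial sum through k=2: 14.3243.
Order-3 term: 1/30240 · (0.000149021 − 0.00768000) = -2.49040e-07.

S_3 ≈ 14.3243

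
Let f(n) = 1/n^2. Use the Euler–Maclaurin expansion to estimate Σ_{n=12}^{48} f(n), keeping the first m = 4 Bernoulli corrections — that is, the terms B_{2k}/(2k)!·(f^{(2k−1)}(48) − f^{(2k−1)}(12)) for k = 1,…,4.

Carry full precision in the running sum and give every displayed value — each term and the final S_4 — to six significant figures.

S_4 ≈ 0.0662840

Integral: ∫_12^48 1/x^2 dx = 0.0625000.
Boundary: ½(f(12) + f(48)) = ½(0.00694444 + 0.000434028) = 0.00368924.
Running total after boundary: 0.0661892.
Correction k=1: B_{2}/2! · (f^{(1)}(48) − f^{(1)}(12)) = 1/12 · (-1.80845e-05 − (-0.00115741)) = 9.49436e-05.
After k=1: 0.0662842.
Correction k=2: B_{4}/4! · (f^{(3)}(48) − f^{(3)}(12)) = −1/720 · (-9.41901e-08 − (-9.64506e-05)) = -1.33828e-07.
After k=2: 0.0662840.
Correction k=3: B_{6}/6! · (f^{(5)}(48) − f^{(5)}(12)) = 1/30240 · (-1.22643e-09 − (-2.00939e-05)) = 6.64440e-10.
After k=3: 0.0662840.
Correction k=4: B_{8}/8! · (f^{(7)}(48) − f^{(7)}(12)) = −1/1209600 · (-2.98091e-11 − (-7.81429e-06)) = -6.46020e-12.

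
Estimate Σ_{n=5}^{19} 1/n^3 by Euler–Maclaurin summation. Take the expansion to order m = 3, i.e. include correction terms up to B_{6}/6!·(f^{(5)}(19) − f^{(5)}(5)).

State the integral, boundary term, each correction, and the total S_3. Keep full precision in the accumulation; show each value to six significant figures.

The integral term ∫_5^19 1/x^3 dx = 0.0186150.
½[f(5) + f(19)] = ½[0.00800000 + 0.000145794] = 0.00407290.
Integral + boundary = 0.0226879.
k=1: B_{2}/(2)! × [f^{(1)}(19) − f^{(1)}(5)] = 1/12 × (-2.30201e-05 − (-0.00480000)) = 0.000398082.
Partial sum through k=1: 0.0230859.
k=2: B_{4}/(4)! × [f^{(3)}(19) − f^{(3)}(5)] = −1/720 × (-1.27535e-06 − (-0.00384000)) = -5.33156e-06.
Partial sum through k=2: 0.0230806.
k=3: B_{6}/(6)! × [f^{(5)}(19) − f^{(5)}(5)] = 1/30240 × (-1.48379e-07 − (-0.00645120)) = 2.13328e-07.

S_3 ≈ 0.0230808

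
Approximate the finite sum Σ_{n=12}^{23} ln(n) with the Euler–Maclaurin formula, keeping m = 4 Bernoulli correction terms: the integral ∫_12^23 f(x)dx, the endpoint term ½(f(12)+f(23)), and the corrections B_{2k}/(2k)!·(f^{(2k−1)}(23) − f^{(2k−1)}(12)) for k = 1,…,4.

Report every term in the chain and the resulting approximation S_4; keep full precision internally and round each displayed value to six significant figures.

S_4 ≈ 34.1044

Integral: ∫_12^23 ln(x) dx = 31.2975.
½[f(12) + f(23)] = ½[2.48491 + 3.13549] = 2.81020.
So far: 34.1077.
Order-1 term: 1/12 · (0.0434783 − 0.0833333) = -0.00332126.
After k=1: 34.1044.
Order-2 term: −1/720 · (0.000164379 − 0.00115741) = 1.37921e-06.
After k=2: 34.1044.
Order-3 term: 1/30240 · (3.72883e-06 − 9.64506e-05) = -3.06620e-09.
After k=3: 34.1044.
Order-4 term: −1/1209600 · (2.11465e-07 − 2.00939e-05) = 1.64372e-11.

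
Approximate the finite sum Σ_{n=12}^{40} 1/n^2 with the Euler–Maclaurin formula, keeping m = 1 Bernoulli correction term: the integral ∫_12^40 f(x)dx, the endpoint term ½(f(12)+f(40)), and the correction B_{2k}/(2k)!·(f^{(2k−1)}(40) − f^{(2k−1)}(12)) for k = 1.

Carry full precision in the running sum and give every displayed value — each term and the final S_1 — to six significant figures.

S_1 ≈ 0.0622119

Integral: ∫_12^40 1/x^2 dx = 0.0583333.
½[f(12) + f(40)] = ½[0.00694444 + 0.000625000] = 0.00378472.
Running total after boundary: 0.0621181.
Order-1 term: 1/12 · (-3.12500e-05 − (-0.00115741)) = 9.38465e-05.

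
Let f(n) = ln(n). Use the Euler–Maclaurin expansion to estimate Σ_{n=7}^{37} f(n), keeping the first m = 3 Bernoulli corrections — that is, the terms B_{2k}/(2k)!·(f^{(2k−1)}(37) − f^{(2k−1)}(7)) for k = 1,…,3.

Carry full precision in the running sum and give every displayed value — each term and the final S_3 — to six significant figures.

S_3 ≈ 92.7514

The integral term ∫_7^37 ln(x) dx = 89.9826.
Endpoint term: (f(7) + f(37))/2 = (1.94591 + 3.61092)/2 = 2.77841.
Integral + boundary = 92.7610.
Order-1 term: 1/12 · (0.0270270 − 0.142857) = -0.00965251.
Partial sum through k=1: 92.7514.
Order-2 term: −1/720 · (3.94843e-05 − 0.00583090) = 8.04364e-06.
Partial sum through k=2: 92.7514.
Order-3 term: 1/30240 · (3.46101e-07 − 0.00142798) = -4.72100e-08.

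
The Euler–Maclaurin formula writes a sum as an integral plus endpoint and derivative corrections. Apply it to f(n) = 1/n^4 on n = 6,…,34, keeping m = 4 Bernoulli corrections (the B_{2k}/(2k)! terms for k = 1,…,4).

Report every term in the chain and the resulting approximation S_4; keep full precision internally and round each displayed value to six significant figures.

The integral term ∫_6^34 1/x^4 dx = 0.00153473.
Boundary: ½(f(6) + f(34)) = ½(0.000771605 + 7.48315e-07) = 0.000386177.
So far: 0.00192091.
Order-1 term: 1/12 · (-8.80370e-08 − (-0.000514403)) = 4.28596e-05.
After k=1: 0.00196377.
Order-2 term: −1/720 · (-2.28470e-09 − (-0.000428669)) = -5.95371e-07.
After k=2: 0.00196317.
Order-3 term: 1/30240 · (-1.10677e-10 − (-0.000666819)) = 2.20509e-08.
After k=3: 0.00196319.
Order-4 term: −1/1209600 · (-8.61675e-12 − (-0.00166705)) = -1.37818e-09.

S_4 ≈ 0.00196319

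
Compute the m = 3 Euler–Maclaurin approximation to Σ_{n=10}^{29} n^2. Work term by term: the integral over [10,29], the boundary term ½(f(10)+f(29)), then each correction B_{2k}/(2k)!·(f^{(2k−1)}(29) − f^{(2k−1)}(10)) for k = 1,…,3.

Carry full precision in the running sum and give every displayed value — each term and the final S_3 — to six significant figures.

S_3 ≈ 8270.00

The integral term ∫_10^29 x^2 dx = 7796.33.
Endpoint term: (f(10) + f(29))/2 = (100.000 + 841.000)/2 = 470.500.
So far: 8266.83.
Correction k=1: B_{2}/2! · (f^{(1)}(29) − f^{(1)}(10)) = 1/12 · (58.0000 − 20.0000) = 3.16667.
Partial sum through k=1: 8270.00.
Correction k=2: B_{4}/4! · (f^{(3)}(29) − f^{(3)}(10)) = −1/720 · (0.00000 − 0.00000) = 0.00000.
Partial sum through k=2: 8270.00.
Correction k=3: B_{6}/6! · (f^{(5)}(29) − f^{(5)}(10)) = 1/30240 · (0.00000 − 0.00000) = 0.00000.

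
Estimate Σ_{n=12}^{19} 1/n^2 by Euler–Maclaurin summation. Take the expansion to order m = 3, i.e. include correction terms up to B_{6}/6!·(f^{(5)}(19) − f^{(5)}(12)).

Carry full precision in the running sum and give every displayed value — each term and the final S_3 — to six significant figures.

S_3 ≈ 0.0356310

The integral term ∫_12^19 1/x^2 dx = 0.0307018.
½[f(12) + f(19)] = ½[0.00694444 + 0.00277008] = 0.00485726.
Integral + boundary = 0.0355590.
k=1: B_{2}/(2)! × [f^{(1)}(19) − f^{(1)}(12)] = 1/12 × (-0.000291588 − (-0.00115741)) = 7.21516e-05.
After k=1: 0.0356312.
k=2: B_{4}/(4)! × [f^{(3)}(19) − f^{(3)}(12)] = −1/720 × (-9.69267e-06 − (-9.64506e-05)) = -1.20497e-07.
After k=2: 0.0356310.
k=3: B_{6}/(6)! × [f^{(5)}(19) − f^{(5)}(12)] = 1/30240 × (-8.05485e-07 − (-2.00939e-05)) = 6.37844e-10.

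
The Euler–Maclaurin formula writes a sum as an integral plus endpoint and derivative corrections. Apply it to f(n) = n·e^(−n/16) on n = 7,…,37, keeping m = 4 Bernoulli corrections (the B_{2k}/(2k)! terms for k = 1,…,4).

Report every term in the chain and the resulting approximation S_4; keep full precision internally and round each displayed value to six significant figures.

Integral: ∫_7^37 x·e^(−x/16) dx = 153.635.
Endpoint term: (f(7) + f(37))/2 = (4.51954 + 3.66350)/2 = 4.09152.
Running total after boundary: 157.727.
Correction k=1: B_{2}/2! · (f^{(1)}(37) − f^{(1)}(7)) = 1/12 · (-0.129955 − 0.363177) = -0.0410944.
Partial sum through k=1: 157.686.
Correction k=2: B_{4}/4! · (f^{(3)}(37) − f^{(3)}(7)) = −1/720 · (0.000265905 − 0.00646279) = 8.60679e-06.
Partial sum through k=2: 157.686.
Correction k=3: B_{6}/6! · (f^{(5)}(37) − f^{(5)}(7)) = 1/30240 · (4.06034e-06 − 4.49489e-05) = -1.35214e-09.
Partial sum through k=3: 157.686.
Correction k=4: B_{8}/8! · (f^{(7)}(37) − f^{(7)}(7)) = −1/1209600 · (2.76640e-08 − 2.52549e-07) = 1.85917e-13.

S_4 ≈ 157.686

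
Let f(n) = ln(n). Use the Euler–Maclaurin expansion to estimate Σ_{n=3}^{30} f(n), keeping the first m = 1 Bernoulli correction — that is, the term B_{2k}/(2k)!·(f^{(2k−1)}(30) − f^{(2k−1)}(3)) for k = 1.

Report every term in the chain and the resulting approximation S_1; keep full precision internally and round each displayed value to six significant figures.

S_1 ≈ 73.9650

The integral term ∫_3^30 ln(x) dx = 71.7401.
Endpoint term: (f(3) + f(30))/2 = (1.09861 + 3.40120)/2 = 2.24990.
Running total after boundary: 73.9900.
Order-1 term: 1/12 · (0.0333333 − 0.333333) = -0.0250000.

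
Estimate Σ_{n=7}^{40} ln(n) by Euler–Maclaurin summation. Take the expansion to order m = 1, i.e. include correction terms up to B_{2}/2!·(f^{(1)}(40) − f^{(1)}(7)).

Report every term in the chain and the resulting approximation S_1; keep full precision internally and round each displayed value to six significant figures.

The integral term ∫_7^40 ln(x) dx = 100.934.
Boundary: ½(f(7) + f(40)) = ½(1.94591 + 3.68888) = 2.81739.
So far: 103.751.
Correction k=1: B_{2}/2! · (f^{(1)}(40) − f^{(1)}(7)) = 1/12 · (0.0250000 − 0.142857) = -0.00982143.

S_1 ≈ 103.741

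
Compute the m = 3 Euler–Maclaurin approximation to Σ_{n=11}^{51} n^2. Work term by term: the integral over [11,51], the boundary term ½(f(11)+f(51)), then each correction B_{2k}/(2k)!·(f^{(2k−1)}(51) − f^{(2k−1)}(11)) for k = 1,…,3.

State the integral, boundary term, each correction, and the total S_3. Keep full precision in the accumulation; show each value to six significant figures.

S_3 ≈ 45141.0

The integral term ∫_11^51 x^2 dx = 43773.3.
Boundary: ½(f(11) + f(51)) = ½(121.000 + 2601.00) = 1361.00.
Running total after boundary: 45134.3.
k=1: B_{2}/(2)! × [f^{(1)}(51) − f^{(1)}(11)] = 1/12 × (102.000 − 22.0000) = 6.66667.
After k=1: 45141.0.
k=2: B_{4}/(4)! × [f^{(3)}(51) − f^{(3)}(11)] = −1/720 × (0.00000 − 0.00000) = 0.00000.
After k=2: 45141.0.
k=3: B_{6}/(6)! × [f^{(5)}(51) − f^{(5)}(11)] = 1/30240 × (0.00000 − 0.00000) = 0.00000.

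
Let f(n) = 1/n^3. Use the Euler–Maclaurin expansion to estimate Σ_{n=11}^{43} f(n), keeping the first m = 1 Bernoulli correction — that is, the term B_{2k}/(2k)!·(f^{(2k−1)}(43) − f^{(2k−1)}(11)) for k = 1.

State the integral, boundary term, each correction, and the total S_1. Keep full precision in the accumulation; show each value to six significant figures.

The integral term ∫_11^43 1/x^3 dx = 0.00386181.
½[f(11) + f(43)] = ½[0.000751315 + 1.25775e-05] = 0.000381946.
So far: 0.00424376.
k=1: B_{2}/(2)! × [f^{(1)}(43) − f^{(1)}(11)] = 1/12 × (-8.77501e-07 − (-0.000204904)) = 1.70022e-05.

S_1 ≈ 0.00426076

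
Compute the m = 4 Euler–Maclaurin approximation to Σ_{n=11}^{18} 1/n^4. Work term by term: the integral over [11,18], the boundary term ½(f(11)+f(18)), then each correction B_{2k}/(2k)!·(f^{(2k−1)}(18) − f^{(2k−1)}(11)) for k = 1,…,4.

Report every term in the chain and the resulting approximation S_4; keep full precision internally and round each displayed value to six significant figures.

Integral: ∫_11^18 1/x^4 dx = 0.000193282.
½[f(11) + f(18)] = ½[6.83013e-05 + 9.52599e-06] = 3.89137e-05.
Running total after boundary: 0.000232196.
Correction k=1: B_{2}/2! · (f^{(1)}(18) − f^{(1)}(11)) = 1/12 · (-2.11689e-06 − (-2.48369e-05)) = 1.89333e-06.
Partial sum through k=1: 0.000234089.
Correction k=2: B_{4}/4! · (f^{(3)}(18) − f^{(3)}(11)) = −1/720 · (-1.96008e-07 − (-6.15790e-06)) = -8.28040e-09.
Partial sum through k=2: 0.000234081.
Correction k=3: B_{6}/6! · (f^{(5)}(18) − f^{(5)}(11)) = 1/30240 · (-3.38779e-08 − (-2.84994e-06)) = 9.31236e-11.
Partial sum through k=3: 0.000234081.
Correction k=4: B_{8}/8! · (f^{(7)}(18) − f^{(7)}(11)) = −1/1209600 · (-9.41053e-09 − (-2.11979e-06)) = -1.74469e-12.

S_4 ≈ 0.000234081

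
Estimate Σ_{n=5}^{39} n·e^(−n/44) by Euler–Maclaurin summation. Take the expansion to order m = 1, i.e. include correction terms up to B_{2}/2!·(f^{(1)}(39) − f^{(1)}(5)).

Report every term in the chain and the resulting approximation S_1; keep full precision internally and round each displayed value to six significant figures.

S_1 ≈ 429.436

The integral term ∫_5^39 x·e^(−x/44) dx = 419.230.
½[f(5) + f(39)] = ½[4.46291 + 16.0739] = 10.2684.
Integral + boundary = 429.498.
k=1: B_{2}/(2)! × [f^{(1)}(39) − f^{(1)}(5)] = 1/12 × (0.0468354 − 0.791153) = -0.0620264.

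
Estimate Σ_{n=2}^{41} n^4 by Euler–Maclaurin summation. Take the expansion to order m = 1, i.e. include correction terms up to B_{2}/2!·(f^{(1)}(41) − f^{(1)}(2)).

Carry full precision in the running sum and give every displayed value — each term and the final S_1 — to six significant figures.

S_1 ≈ 2.46071e+07

∫_2^41 x^4 dx evaluates to 2.31712e+07.
Boundary: ½(f(2) + f(41)) = ½(16.0000 + 2.82576e+06) = 1.41289e+06.
Integral + boundary = 2.45841e+07.
Correction k=1: B_{2}/2! · (f^{(1)}(41) − f^{(1)}(2)) = 1/12 · (275684 − 32.0000) = 22971.0.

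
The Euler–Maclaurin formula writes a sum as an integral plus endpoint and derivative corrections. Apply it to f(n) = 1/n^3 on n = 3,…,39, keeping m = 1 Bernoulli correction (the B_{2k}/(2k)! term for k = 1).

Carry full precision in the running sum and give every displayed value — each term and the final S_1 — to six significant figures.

Integral: ∫_3^39 1/x^3 dx = 0.0552268.
Endpoint term: (f(3) + f(39))/2 = (0.0370370 + 1.68580e-05)/2 = 0.0185269.
Running total after boundary: 0.0737538.
Order-1 term: 1/12 · (-1.29677e-06 − (-0.0370370)) = 0.00308631.

S_1 ≈ 0.0768401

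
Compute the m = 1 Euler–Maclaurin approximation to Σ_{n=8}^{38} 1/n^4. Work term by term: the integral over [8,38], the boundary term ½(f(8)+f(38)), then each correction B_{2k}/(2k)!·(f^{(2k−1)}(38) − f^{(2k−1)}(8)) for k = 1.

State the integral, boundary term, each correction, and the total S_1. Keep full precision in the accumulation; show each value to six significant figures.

∫_8^38 1/x^4 dx evaluates to 0.000644967.
Boundary: ½(f(8) + f(38)) = ½(0.000244141 + 4.79585e-07) = 0.000122310.
Integral + boundary = 0.000767277.
k=1: B_{2}/(2)! × [f^{(1)}(38) − f^{(1)}(8)] = 1/12 × (-5.04826e-08 − (-0.000122070)) = 1.01683e-05.

S_1 ≈ 0.000777445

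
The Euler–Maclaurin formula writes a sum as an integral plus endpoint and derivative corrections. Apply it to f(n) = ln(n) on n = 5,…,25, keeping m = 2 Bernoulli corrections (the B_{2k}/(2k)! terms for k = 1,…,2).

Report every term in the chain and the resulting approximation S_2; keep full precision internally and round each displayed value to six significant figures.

The integral term ∫_5^25 ln(x) dx = 52.4247.
Boundary: ½(f(5) + f(25)) = ½(1.60944 + 3.21888) = 2.41416.
Running total after boundary: 54.8389.
Order-1 term: 1/12 · (0.0400000 − 0.200000) = -0.0133333.
Partial sum through k=1: 54.8255.
Order-2 term: −1/720 · (0.000128000 − 0.0160000) = 2.20444e-05.

S_2 ≈ 54.8256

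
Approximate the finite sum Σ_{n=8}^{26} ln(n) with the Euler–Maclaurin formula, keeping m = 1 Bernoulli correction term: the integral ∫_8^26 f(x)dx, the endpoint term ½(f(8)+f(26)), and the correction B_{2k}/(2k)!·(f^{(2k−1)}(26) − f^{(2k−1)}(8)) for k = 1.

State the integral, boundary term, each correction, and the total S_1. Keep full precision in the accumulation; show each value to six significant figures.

∫_8^26 ln(x) dx evaluates to 50.0750.
½[f(8) + f(26)] = ½[2.07944 + 3.25810] = 2.66877.
Running total after boundary: 52.7437.
k=1: B_{2}/(2)! × [f^{(1)}(26) − f^{(1)}(8)] = 1/12 × (0.0384615 − 0.125000) = -0.00721154.

S_1 ≈ 52.7365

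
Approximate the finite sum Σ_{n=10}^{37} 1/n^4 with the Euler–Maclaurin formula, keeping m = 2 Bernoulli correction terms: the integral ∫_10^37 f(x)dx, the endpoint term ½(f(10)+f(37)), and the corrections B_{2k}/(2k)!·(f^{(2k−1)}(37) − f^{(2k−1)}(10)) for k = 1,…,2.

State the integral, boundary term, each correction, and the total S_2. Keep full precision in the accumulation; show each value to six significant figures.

S_2 ≈ 0.000380331

∫_10^37 1/x^4 dx evaluates to 0.000326753.
Endpoint term: (f(10) + f(37))/2 = (0.000100000 + 5.33572e-07)/2 = 5.02668e-05.
So far: 0.000377019.
Correction k=1: B_{2}/2! · (f^{(1)}(37) − f^{(1)}(10)) = 1/12 · (-5.76835e-08 − (-4.00000e-05)) = 3.32853e-06.
Running total after k=1: 0.000380348.
Correction k=2: B_{4}/4! · (f^{(3)}(37) − f^{(3)}(10)) = −1/720 · (-1.26406e-09 − (-1.20000e-05)) = -1.66649e-08.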